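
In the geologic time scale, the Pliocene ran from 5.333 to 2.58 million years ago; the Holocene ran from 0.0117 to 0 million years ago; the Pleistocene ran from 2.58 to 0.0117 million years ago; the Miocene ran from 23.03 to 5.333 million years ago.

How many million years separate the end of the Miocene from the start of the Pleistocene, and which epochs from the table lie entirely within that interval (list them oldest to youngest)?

End of Miocene = 5.333 Ma; start of Pleistocene = 2.58 Ma.
Gap = 5.333 − 2.58 = 2.753 Myr.
Epochs wholly inside 5.333–2.58 Ma: Pliocene (5.333–2.58).

2.753 million years; Pliocene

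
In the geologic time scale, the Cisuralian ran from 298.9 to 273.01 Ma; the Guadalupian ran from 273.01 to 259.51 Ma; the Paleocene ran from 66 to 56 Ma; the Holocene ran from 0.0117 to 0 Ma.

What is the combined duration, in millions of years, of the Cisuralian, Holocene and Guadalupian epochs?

Duration is start − end for each: (298.9 − 273.01) + (0.0117 − 0) + (273.01 − 259.51).
That is 25.89 + 0.0117 + 13.5, which totals 39.4017 million years.

39.4017 million years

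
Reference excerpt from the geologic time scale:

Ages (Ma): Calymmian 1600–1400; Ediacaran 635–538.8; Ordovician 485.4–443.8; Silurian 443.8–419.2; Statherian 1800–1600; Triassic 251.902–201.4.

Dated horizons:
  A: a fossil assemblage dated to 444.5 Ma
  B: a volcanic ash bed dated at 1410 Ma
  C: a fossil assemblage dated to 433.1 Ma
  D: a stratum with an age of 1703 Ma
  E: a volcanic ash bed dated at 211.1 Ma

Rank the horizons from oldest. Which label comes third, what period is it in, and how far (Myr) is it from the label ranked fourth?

Sorted oldest-first by Ma: D (1703), B (1410), A (444.5), C (433.1), E (211.1).
The third oldest is A at 444.5 Ma, which lies in 485.4–443.8 Ma: the Ordovician.
The fourth oldest is C at 433.1 Ma; separation = |444.5 − 433.1| = 11.4 Myr.

A, in the Ordovician; 11.4 million years to C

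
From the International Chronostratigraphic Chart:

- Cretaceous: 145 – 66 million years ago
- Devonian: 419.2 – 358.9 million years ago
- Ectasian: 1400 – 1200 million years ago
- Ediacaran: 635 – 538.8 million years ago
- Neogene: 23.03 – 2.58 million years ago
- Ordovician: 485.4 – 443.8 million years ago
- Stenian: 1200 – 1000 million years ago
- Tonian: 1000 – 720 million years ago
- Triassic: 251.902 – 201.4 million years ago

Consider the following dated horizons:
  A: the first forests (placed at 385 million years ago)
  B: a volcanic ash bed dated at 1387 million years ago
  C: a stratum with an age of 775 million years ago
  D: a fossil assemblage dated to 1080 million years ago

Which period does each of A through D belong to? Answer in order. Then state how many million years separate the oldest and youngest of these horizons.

Match each age against the start–end ranges in the excerpt: A = 385 Ma → Devonian (419.2–358.9); B = 1387 Ma → Ectasian (1400–1200); C = 775 Ma → Tonian (1000–720); D = 1080 Ma → Stenian (1200–1000).
The largest age is 1387 Ma and the smallest is 385 Ma; their difference is 1002 Myr.

A — Devonian; B — Ectasian; C — Tonian; D — Stenian; span 1002 million years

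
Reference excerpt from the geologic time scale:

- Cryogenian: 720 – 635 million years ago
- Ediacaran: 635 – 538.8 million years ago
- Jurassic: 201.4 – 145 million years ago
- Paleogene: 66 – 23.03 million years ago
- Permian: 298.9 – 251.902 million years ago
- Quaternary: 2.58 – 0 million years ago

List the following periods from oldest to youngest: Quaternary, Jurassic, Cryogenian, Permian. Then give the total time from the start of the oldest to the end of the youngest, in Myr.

From the excerpt: Quaternary 2.58–0; Jurassic 201.4–145; Cryogenian 720–635; Permian 298.9–251.902 (Ma).
Larger Ma is earlier, so the oldest is Cryogenian and the youngest is Quaternary; oldest to youngest: Cryogenian, Permian, Jurassic, Quaternary.
Oldest start 720 minus youngest end 0 gives 720 Myr overall.

Cryogenian → Permian → Jurassic → Quaternary; total span 720 Myr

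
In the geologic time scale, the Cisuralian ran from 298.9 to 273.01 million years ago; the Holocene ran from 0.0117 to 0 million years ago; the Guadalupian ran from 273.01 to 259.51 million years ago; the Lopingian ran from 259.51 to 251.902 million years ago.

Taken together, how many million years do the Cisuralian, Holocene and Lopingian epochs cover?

Duration is start − end for each: (298.9 − 273.01) + (0.0117 − 0) + (259.51 − 251.902).
That is 25.89 + 0.0117 + 7.608, which totals 33.5097 million years.

33.5097 million years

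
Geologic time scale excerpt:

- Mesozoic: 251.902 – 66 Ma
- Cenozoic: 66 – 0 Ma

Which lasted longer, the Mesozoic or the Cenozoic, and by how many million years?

Mesozoic: 251.902 − 66 = 185.902 Myr.
Cenozoic: 66 − 0 = 66 Myr.
Difference: 185.902 − 66 = 119.902 Myr, so the Mesozoic was longer.

Mesozoic, by 119.902 million years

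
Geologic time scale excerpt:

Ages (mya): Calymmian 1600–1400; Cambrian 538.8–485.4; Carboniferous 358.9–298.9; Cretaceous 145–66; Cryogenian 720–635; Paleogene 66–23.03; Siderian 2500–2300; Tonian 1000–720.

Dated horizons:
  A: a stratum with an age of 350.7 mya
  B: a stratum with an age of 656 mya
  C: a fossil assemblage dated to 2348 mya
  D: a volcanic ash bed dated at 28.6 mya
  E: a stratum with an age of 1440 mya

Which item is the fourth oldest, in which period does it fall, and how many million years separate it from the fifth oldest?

A, in the Carboniferous; 322.1 million years to D

Sorted oldest-first by Ma: C (2348), E (1440), B (656), A (350.7), D (28.6).
The fourth oldest is A at 350.7 Ma, which lies in 358.9–298.9 Ma: the Carboniferous.
The fifth oldest is D at 28.6 Ma; separation = |350.7 − 28.6| = 322.1 Myr.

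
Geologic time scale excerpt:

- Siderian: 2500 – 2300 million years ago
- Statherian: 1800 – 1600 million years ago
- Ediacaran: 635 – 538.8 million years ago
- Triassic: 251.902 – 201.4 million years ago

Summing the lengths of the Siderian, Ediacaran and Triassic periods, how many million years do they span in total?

Each duration: Siderian = 200; Ediacaran = 96.2; Triassic = 50.502.
Sum: 200 + 96.2 + 50.502 = 346.702 Myr.

346.702 million years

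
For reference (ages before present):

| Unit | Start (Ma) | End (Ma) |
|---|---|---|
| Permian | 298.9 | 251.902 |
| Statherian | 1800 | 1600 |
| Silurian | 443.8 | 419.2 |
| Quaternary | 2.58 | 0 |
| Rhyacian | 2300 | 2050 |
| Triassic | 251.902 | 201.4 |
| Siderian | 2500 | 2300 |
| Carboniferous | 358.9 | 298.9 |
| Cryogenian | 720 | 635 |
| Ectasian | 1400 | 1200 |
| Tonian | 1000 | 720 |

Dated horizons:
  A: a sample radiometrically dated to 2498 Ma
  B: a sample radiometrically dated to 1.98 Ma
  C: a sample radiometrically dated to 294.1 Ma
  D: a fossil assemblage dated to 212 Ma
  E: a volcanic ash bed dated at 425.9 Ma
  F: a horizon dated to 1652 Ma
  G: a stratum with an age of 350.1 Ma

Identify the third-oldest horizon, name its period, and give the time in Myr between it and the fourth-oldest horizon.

Larger Ma means older, so oldest first: A 2498 > F 1652 > E 425.9 > G 350.1 > C 294.1 > D 212 > B 1.98.
Counting 3 along gives E (425.9 Ma); the excerpt puts that inside the Silurian, 443.8–419.2 Ma.
Next in line is G (350.1 Ma), and 425.9 − 350.1 = 75.8 Myr.

E, in the Silurian; 75.8 million years to G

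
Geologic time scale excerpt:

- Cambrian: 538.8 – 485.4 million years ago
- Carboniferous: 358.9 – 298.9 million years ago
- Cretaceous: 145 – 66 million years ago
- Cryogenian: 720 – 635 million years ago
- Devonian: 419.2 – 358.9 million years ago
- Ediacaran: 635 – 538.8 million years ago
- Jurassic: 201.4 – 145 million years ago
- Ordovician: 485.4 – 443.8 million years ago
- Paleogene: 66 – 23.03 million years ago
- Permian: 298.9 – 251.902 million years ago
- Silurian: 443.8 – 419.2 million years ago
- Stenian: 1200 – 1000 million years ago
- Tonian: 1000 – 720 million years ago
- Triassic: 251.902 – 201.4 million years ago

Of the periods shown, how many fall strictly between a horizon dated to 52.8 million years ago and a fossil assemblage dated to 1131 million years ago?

12

The older date is 1131 Ma and the younger is 52.8 Ma.
Periods with start < 1131 and end > 52.8 Ma: Tonian (1000–720), Cryogenian (720–635), Ediacaran (635–538.8), Cambrian (538.8–485.4), Ordovician (485.4–443.8), Silurian (443.8–419.2), Devonian (419.2–358.9), Carboniferous (358.9–298.9), Permian (298.9–251.902), Triassic (251.902–201.4), Jurassic (201.4–145), Cretaceous (145–66).
That is 12 complete periods.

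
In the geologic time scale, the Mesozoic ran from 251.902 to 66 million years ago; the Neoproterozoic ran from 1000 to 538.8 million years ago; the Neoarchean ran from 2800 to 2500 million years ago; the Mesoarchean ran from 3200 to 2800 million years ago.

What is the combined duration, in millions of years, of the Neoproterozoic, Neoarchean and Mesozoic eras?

Duration is start − end for each: (1000 − 538.8) + (2800 − 2500) + (251.902 − 66).
That is 461.2 + 300 + 185.902, which totals 947.102 million years.

947.102 million years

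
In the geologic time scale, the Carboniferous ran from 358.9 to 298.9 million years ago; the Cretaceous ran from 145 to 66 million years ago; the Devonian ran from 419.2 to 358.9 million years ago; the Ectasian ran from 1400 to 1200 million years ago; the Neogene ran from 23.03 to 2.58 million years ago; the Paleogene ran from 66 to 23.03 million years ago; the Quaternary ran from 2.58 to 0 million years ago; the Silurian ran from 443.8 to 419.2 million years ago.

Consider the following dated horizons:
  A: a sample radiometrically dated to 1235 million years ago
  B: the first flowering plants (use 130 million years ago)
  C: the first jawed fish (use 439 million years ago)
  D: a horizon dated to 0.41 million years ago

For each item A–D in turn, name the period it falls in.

A — Ectasian; B — Cretaceous; C — Silurian; D — Quaternary

Match each age against the start–end ranges in the excerpt: A = 1235 Ma → Ectasian (1400–1200); B = 130 Ma → Cretaceous (145–66); C = 439 Ma → Silurian (443.8–419.2); D = 0.41 Ma → Quaternary (2.58–0).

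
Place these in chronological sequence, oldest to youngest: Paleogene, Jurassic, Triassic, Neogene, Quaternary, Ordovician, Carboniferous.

Group by era (each group listed oldest first) — Paleozoic: Ordovician, Carboniferous; Mesozoic: Triassic, Jurassic; Cenozoic: Paleogene, Neogene, Quaternary. The eras run Paleozoic → Mesozoic → Cenozoic. Concatenating the groups in that era order gives oldest to youngest directly.

Ordovician, then Carboniferous, then Triassic, then Jurassic, then Paleogene, then Neogene, then Quaternary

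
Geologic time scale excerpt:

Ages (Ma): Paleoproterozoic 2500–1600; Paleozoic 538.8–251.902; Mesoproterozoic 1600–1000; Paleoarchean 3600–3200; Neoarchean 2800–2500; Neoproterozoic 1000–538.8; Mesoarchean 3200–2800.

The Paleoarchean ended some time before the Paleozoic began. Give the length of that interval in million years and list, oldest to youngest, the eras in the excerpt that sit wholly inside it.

The Paleoarchean closes at 3200 Ma and the Paleozoic opens at 538.8 Ma, so the interval is 3200 − 538.8 = 2661.2 Myr.
An era fits inside if it starts at or after 3200 Ma and ends at or before 538.8 Ma; oldest first that gives Mesoarchean, Neoarchean, Paleoproterozoic, Mesoproterozoic, Neoproterozoic.

2661.2 million years; Mesoarchean, Neoarchean, Paleoproterozoic, Mesoproterozoic, Neoproterozoic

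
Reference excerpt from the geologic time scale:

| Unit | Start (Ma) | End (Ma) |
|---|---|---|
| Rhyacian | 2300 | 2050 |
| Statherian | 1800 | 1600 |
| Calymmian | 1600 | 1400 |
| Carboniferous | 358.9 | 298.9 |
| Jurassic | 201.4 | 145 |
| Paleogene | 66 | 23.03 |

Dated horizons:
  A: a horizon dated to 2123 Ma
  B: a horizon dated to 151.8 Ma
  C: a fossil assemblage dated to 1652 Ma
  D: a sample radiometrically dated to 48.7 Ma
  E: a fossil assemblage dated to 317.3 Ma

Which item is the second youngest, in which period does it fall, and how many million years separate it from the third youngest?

Sorted youngest-first by Ma: D (48.7), B (151.8), E (317.3), C (1652), A (2123).
The second youngest is B at 151.8 Ma, which lies in 201.4–145 Ma: the Jurassic.
The third youngest is E at 317.3 Ma; separation = |151.8 − 317.3| = 165.5 Myr.

B, in the Jurassic; 165.5 million years to E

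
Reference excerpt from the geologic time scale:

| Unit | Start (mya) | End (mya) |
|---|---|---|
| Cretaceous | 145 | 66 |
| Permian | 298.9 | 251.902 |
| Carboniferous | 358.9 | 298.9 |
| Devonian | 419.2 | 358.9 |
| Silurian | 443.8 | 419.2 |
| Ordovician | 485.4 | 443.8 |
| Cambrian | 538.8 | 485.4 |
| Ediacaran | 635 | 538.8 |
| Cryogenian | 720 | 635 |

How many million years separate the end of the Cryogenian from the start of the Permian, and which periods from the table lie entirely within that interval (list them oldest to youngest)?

The Cryogenian closes at 635 Ma and the Permian opens at 298.9 Ma, so the interval is 635 − 298.9 = 336.1 Myr.
A period fits inside if it starts at or after 635 Ma and ends at or before 298.9 Ma; oldest first that gives Ediacaran, Cambrian, Ordovician, Silurian, Devonian, Carboniferous.

336.1 million years; Ediacaran, Cambrian, Ordovician, Silurian, Devonian, Carboniferous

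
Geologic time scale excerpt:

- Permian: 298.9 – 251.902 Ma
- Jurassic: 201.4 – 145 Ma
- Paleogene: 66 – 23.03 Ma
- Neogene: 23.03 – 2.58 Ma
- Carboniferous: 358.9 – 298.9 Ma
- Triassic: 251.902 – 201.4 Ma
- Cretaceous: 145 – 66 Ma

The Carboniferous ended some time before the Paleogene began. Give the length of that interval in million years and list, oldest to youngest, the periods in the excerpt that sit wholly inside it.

232.9 million years; Permian, Triassic, Jurassic, Cretaceous

End of Carboniferous = 298.9 Ma; start of Paleogene = 66 Ma.
Gap = 298.9 − 66 = 232.9 Myr.
Periods wholly inside 298.9–66 Ma: Permian (298.9–251.902), Triassic (251.902–201.4), Jurassic (201.4–145), Cretaceous (145–66).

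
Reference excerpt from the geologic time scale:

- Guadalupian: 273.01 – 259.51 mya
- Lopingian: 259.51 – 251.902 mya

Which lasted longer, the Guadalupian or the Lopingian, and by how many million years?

Guadalupian, by 5.892 million years

Guadalupian: 273.01 − 259.51 = 13.5 Myr.
Lopingian: 259.51 − 251.902 = 7.608 Myr.
Difference: 13.5 − 7.608 = 5.892 Myr, so the Guadalupian was longer.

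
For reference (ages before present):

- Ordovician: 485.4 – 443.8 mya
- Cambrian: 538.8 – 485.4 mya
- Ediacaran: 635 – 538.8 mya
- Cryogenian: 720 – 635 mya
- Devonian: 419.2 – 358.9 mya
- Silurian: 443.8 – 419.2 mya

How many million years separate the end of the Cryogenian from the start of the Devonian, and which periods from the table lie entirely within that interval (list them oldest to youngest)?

End of Cryogenian = 635 Ma; start of Devonian = 419.2 Ma.
Gap = 635 − 419.2 = 215.8 Myr.
Periods wholly inside 635–419.2 Ma: Ediacaran (635–538.8), Cambrian (538.8–485.4), Ordovician (485.4–443.8), Silurian (443.8–419.2).

215.8 million years; Ediacaran, Cambrian, Ordovician, Silurian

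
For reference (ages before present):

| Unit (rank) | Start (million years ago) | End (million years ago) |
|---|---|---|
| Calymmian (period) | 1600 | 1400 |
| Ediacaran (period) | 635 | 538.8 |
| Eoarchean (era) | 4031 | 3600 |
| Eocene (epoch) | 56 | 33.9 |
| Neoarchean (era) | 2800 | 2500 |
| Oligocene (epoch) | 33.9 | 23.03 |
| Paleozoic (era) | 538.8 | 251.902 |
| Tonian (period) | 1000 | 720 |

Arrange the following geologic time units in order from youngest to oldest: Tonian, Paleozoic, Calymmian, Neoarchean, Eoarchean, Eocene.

Eocene, then Paleozoic, then Tonian, then Calymmian, then Neoarchean, then Eoarchean

The oldest of these is Eoarchean (starts 4031 Ma) and the youngest is Eocene (ends 33.9 Ma).
In between, by decreasing start age: Neoarchean (2800), Calymmian (1600), Tonian (1000), Paleozoic (538.8).
Listing youngest first means reversing that sequence.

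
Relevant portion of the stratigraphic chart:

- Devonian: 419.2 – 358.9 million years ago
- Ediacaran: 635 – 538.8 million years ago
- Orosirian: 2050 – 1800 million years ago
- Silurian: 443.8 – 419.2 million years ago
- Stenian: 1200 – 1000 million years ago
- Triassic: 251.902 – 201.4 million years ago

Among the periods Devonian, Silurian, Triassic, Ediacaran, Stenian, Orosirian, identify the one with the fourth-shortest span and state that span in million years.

Start − end for each: Devonian 419.2 − 358.9 = 60.3; Silurian 443.8 − 419.2 = 24.6; Triassic 251.902 − 201.4 = 50.502; Ediacaran 635 − 538.8 = 96.2; Stenian 1200 − 1000 = 200; Orosirian 2050 − 1800 = 250.
Ranking these from shortest: Silurian < Triassic < Devonian < Ediacaran < Stenian < Orosirian.
Position 4 in that ranking is Ediacaran, which lasted 96.2 Myr.

Ediacaran, 96.2 million years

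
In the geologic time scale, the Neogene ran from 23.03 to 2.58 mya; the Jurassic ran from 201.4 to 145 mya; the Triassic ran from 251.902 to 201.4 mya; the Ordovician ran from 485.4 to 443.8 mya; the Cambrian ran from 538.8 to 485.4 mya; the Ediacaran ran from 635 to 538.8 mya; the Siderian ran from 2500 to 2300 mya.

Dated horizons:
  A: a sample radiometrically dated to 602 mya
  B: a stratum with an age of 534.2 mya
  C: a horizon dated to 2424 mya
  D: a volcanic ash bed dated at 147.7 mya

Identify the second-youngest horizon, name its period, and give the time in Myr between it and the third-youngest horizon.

B, in the Cambrian; 67.8 million years to A

Smaller Ma means younger, so youngest first: D 147.7 < B 534.2 < A 602 < C 2424.
Counting 2 along gives B (534.2 Ma); the excerpt puts that inside the Cambrian, 538.8–485.4 Ma.
Next in line is A (602 Ma), and 602 − 534.2 = 67.8 Myr.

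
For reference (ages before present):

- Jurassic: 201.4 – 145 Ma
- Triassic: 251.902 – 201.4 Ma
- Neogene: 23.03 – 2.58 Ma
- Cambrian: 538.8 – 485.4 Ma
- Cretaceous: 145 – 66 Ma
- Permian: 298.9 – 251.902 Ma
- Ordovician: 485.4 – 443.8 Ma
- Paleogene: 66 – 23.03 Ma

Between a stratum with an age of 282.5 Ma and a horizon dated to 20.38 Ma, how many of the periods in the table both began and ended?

4

282.5 Ma sits inside the Permian (298.9–251.902) and 20.38 Ma inside the Neogene (23.03–2.58); neither of those is wholly between the two dates.
The listed periods lying completely between them are Triassic, Jurassic, Cretaceous, Paleogene — 4 in all.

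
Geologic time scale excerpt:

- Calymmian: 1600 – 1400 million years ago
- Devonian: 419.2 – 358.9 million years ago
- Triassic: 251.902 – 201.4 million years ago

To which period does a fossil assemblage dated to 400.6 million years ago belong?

Devonian

400.6 Ma lies between 419.2 and 358.9 Ma, so it falls in the Devonian.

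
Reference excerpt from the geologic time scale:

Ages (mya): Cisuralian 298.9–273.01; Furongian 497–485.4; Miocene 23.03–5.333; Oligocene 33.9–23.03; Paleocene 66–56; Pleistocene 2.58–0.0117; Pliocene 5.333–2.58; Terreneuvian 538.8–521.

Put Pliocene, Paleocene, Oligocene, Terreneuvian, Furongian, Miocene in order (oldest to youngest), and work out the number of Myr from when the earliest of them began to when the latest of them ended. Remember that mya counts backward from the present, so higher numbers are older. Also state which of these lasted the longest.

Terreneuvian → Furongian → Paleocene → Oligocene → Miocene → Pliocene; total span 536.22 Myr; longest is Terreneuvian

From the excerpt: Pliocene 5.333–2.58; Paleocene 66–56; Oligocene 33.9–23.03; Terreneuvian 538.8–521; Furongian 497–485.4; Miocene 23.03–5.333 (Ma).
Larger Ma is earlier, so the oldest is Terreneuvian and the youngest is Pliocene; oldest to youngest: Terreneuvian, Furongian, Paleocene, Oligocene, Miocene, Pliocene.
Oldest start 538.8 minus youngest end 2.58 gives 536.22 Myr overall.
Individual lengths (start − end): Miocene 17.697; Oligocene 10.87; Paleocene 10; Terreneuvian 17.8; Furongian 11.6; Pliocene 2.753. The largest is Terreneuvian at 17.8 Myr.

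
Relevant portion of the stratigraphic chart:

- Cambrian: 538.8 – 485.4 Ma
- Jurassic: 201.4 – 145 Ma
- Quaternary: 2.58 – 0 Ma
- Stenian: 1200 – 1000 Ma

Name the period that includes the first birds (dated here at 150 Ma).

150 Ma lies between 201.4 and 145 Ma, so it falls in the Jurassic.

Jurassic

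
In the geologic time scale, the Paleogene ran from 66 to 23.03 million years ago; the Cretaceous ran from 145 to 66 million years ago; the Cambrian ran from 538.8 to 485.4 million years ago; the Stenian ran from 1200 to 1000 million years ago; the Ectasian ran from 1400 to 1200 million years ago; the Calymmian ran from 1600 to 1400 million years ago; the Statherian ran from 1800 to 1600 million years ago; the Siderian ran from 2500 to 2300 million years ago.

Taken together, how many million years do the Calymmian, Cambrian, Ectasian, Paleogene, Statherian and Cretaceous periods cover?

775.37 million years

Each duration: Calymmian = 200; Cambrian = 53.4; Ectasian = 200; Paleogene = 42.97; Statherian = 200; Cretaceous = 79.
Sum: 200 + 53.4 + 200 + 42.97 + 200 + 79 = 775.37 Myr.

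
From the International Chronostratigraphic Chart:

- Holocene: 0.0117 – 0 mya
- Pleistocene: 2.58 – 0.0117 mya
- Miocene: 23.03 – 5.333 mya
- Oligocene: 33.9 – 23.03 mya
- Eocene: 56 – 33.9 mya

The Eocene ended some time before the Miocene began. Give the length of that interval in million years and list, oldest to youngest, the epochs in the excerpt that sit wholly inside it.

10.87 million years; Oligocene

End of Eocene = 33.9 Ma; start of Miocene = 23.03 Ma.
Gap = 33.9 − 23.03 = 10.87 Myr.
Epochs wholly inside 33.9–23.03 Ma: Oligocene (33.9–23.03).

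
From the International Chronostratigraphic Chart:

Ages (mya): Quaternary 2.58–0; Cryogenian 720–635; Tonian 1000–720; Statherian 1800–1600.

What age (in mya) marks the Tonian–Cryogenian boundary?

The Tonian ends and the Cryogenian begins at 720 mya.

720 mya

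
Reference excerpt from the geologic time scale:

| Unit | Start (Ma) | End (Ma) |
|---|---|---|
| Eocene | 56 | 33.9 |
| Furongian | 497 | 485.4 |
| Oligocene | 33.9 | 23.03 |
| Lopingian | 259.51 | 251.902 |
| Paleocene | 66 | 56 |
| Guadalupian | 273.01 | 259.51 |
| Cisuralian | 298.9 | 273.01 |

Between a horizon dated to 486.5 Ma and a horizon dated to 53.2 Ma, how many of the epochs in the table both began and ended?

4

486.5 Ma sits inside the Furongian (497–485.4) and 53.2 Ma inside the Eocene (56–33.9); neither of those is wholly between the two dates.
The listed epochs lying completely between them are Cisuralian, Guadalupian, Lopingian, Paleocene — 4 in all.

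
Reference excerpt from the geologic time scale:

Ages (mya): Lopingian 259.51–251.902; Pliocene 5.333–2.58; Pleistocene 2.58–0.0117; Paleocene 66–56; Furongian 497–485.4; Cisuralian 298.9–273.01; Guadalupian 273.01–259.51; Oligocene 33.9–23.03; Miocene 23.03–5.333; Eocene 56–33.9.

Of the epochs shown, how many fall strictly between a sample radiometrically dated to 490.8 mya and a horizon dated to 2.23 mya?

490.8 Ma sits inside the Furongian (497–485.4) and 2.23 Ma inside the Pleistocene (2.58–0.0117); neither of those is wholly between the two dates.
The listed epochs lying completely between them are Cisuralian, Guadalupian, Lopingian, Paleocene, Eocene, Oligocene, Miocene, Pliocene — 8 in all.

8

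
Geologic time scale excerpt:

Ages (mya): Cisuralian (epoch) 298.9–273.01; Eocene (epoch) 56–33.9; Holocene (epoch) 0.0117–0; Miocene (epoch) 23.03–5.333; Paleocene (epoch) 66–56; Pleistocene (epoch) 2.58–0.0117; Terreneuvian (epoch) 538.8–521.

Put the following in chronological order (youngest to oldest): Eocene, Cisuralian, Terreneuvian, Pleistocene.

Pleistocene, Eocene, Cisuralian, Terreneuvian

The oldest of these is Terreneuvian (starts 538.8 Ma) and the youngest is Pleistocene (ends 0.0117 Ma).
In between, by decreasing start age: Cisuralian (298.9), Eocene (56).
Listing youngest first means reversing that sequence.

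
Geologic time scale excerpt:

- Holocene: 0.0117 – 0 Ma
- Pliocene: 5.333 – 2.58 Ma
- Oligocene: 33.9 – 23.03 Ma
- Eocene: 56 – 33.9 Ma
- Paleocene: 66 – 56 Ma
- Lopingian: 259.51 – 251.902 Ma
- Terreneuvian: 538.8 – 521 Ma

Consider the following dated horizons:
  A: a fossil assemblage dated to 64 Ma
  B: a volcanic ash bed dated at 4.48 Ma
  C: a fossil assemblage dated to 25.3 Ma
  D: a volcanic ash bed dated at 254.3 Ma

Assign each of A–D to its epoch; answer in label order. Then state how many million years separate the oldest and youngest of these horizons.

A — Paleocene; B — Pliocene; C — Oligocene; D — Lopingian; span 249.82 million years

Match each age against the start–end ranges in the excerpt: A = 64 Ma → Paleocene (66–56); B = 4.48 Ma → Pliocene (5.333–2.58); C = 25.3 Ma → Oligocene (33.9–23.03); D = 254.3 Ma → Lopingian (259.51–251.902).
The largest age is 254.3 Ma and the smallest is 4.48 Ma; their difference is 249.82 Myr.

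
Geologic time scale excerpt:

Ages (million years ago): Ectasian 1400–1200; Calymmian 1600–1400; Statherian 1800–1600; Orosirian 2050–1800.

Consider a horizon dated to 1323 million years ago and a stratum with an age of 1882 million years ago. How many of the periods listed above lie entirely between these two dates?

2

The older date is 1882 Ma and the younger is 1323 Ma.
Periods with start < 1882 and end > 1323 Ma: Statherian (1800–1600), Calymmian (1600–1400).
That is 2 complete periods.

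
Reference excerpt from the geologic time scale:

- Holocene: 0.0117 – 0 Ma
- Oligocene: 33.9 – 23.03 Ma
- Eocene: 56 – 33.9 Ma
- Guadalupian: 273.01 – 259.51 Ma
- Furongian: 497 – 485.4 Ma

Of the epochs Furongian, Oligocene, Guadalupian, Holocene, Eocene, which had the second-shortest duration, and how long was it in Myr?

Oligocene, 10.87 million years

Start − end for each: Furongian 497 − 485.4 = 11.6; Oligocene 33.9 − 23.03 = 10.87; Guadalupian 273.01 − 259.51 = 13.5; Holocene 0.0117 − 0 = 0.0117; Eocene 56 − 33.9 = 22.1.
Ranking these from shortest: Holocene < Oligocene < Furongian < Guadalupian < Eocene.
Position 2 in that ranking is Oligocene, which lasted 10.87 Myr.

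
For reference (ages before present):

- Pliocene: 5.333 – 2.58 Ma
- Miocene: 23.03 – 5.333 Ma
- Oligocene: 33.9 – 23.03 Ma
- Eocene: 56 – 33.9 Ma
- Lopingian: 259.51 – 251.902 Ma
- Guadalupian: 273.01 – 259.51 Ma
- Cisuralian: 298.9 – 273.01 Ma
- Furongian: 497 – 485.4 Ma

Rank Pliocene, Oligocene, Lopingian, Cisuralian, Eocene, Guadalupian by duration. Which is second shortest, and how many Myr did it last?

Start − end for each: Pliocene 5.333 − 2.58 = 2.753; Oligocene 33.9 − 23.03 = 10.87; Lopingian 259.51 − 251.902 = 7.608; Cisuralian 298.9 − 273.01 = 25.89; Eocene 56 − 33.9 = 22.1; Guadalupian 273.01 − 259.51 = 13.5.
Ranking these from shortest: Pliocene < Lopingian < Oligocene < Guadalupian < Eocene < Cisuralian.
Position 2 in that ranking is Lopingian, which lasted 7.608 Myr.

Lopingian, 7.608 million years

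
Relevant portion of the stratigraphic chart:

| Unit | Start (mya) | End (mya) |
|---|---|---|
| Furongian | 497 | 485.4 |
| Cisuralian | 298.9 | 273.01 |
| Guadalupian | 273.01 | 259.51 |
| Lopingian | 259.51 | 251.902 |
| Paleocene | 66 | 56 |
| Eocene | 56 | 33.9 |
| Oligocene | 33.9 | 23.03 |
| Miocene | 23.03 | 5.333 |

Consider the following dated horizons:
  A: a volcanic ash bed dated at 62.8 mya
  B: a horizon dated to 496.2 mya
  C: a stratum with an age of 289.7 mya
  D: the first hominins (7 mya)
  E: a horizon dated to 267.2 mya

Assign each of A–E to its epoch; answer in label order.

A — Paleocene; B — Furongian; C — Cisuralian; D — Miocene; E — Guadalupian

Match each age against the start–end ranges in the excerpt: A = 62.8 Ma → Paleocene (66–56); B = 496.2 Ma → Furongian (497–485.4); C = 289.7 Ma → Cisuralian (298.9–273.01); D = 7 Ma → Miocene (23.03–5.333); E = 267.2 Ma → Guadalupian (273.01–259.51).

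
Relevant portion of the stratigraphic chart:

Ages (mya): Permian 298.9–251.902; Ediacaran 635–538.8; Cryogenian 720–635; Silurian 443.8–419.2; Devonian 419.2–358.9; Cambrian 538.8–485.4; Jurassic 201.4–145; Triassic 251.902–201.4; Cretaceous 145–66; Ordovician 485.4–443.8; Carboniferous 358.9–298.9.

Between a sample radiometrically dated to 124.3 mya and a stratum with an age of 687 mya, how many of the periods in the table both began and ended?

9

687 Ma sits inside the Cryogenian (720–635) and 124.3 Ma inside the Cretaceous (145–66); neither of those is wholly between the two dates.
The listed periods lying completely between them are Ediacaran, Cambrian, Ordovician, Silurian, Devonian, Carboniferous, Permian, Triassic, Jurassic — 9 in all.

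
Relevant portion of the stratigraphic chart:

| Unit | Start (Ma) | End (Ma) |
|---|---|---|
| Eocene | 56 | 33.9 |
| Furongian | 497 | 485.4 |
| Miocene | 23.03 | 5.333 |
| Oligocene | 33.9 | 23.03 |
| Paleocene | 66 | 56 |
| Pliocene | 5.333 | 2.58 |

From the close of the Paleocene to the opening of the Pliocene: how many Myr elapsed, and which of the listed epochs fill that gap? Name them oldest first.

50.667 million years; Eocene, Oligocene, Miocene

The Paleocene closes at 56 Ma and the Pliocene opens at 5.333 Ma, so the interval is 56 − 5.333 = 50.667 Myr.
An epoch fits inside if it starts at or after 56 Ma and ends at or before 5.333 Ma; oldest first that gives Eocene, Oligocene, Miocene.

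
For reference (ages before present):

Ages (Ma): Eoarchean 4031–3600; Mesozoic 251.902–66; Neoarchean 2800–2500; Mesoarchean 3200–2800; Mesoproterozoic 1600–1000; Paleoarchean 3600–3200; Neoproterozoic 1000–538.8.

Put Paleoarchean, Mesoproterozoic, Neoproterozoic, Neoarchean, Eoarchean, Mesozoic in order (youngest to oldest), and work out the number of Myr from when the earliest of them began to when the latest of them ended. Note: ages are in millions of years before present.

Mesozoic → Neoproterozoic → Mesoproterozoic → Neoarchean → Paleoarchean → Eoarchean; total span 3965 Myr

Start ages (Ma): Eoarchean 4031, Paleoarchean 3600, Neoarchean 2800, Mesoproterozoic 1600, Neoproterozoic 1000, Mesozoic 251.902.
Ordered youngest to oldest: Mesozoic, Neoproterozoic, Mesoproterozoic, Neoarchean, Paleoarchean, Eoarchean.
Span = 4031 − 66 = 3965 Myr.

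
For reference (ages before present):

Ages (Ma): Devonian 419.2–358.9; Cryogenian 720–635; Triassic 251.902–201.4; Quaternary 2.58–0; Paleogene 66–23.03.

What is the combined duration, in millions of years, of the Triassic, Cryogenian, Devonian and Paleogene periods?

238.772 million years

Duration is start − end for each: (251.902 − 201.4) + (720 − 635) + (419.2 − 358.9) + (66 − 23.03).
That is 50.502 + 85 + 60.3 + 42.97, which totals 238.772 million years.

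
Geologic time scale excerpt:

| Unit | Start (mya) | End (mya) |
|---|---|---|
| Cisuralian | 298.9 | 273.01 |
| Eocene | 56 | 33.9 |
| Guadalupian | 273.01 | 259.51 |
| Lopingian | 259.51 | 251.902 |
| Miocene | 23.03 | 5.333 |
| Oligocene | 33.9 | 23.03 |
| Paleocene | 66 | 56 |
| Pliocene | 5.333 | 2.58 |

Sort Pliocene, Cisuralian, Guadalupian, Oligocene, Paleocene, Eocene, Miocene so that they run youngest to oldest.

Pliocene, Miocene, Oligocene, Eocene, Paleocene, Guadalupian, Cisuralian

The oldest of these is Cisuralian (starts 298.9 Ma) and the youngest is Pliocene (ends 2.58 Ma).
In between, by decreasing start age: Guadalupian (273.01), Paleocene (66), Eocene (56), Oligocene (33.9), Miocene (23.03).
Listing youngest first means reversing that sequence.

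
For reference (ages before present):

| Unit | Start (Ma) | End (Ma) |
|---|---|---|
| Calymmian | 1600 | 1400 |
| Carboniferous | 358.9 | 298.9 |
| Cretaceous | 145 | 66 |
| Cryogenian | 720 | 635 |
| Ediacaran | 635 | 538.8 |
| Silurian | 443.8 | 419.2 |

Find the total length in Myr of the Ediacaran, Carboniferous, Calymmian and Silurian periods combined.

Duration is start − end for each: (635 − 538.8) + (358.9 − 298.9) + (1600 − 1400) + (443.8 − 419.2).
That is 96.2 + 60 + 200 + 24.6, which totals 380.8 million years.

380.8 million years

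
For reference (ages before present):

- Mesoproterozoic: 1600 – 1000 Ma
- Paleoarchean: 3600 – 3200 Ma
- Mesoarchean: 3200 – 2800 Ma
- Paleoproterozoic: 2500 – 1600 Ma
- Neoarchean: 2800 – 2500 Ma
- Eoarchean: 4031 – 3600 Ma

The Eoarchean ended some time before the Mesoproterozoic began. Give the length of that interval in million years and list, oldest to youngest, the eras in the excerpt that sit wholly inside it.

The Eoarchean closes at 3600 Ma and the Mesoproterozoic opens at 1600 Ma, so the interval is 3600 − 1600 = 2000 Myr.
An era fits inside if it starts at or after 3600 Ma and ends at or before 1600 Ma; oldest first that gives Paleoarchean, Mesoarchean, Neoarchean, Paleoproterozoic.

2000 million years; Paleoarchean, Mesoarchean, Neoarchean, Paleoproterozoic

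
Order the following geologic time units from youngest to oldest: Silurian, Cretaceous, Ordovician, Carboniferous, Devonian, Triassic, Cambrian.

Cretaceous, then Triassic, then Carboniferous, then Devonian, then Silurian, then Ordovician, then Cambrian

Era membership (oldest first within each) — Paleozoic: Cambrian, Ordovician, Silurian, Devonian, Carboniferous; Mesozoic: Triassic, Cretaceous. Paleozoic precedes Mesozoic, which precedes Cenozoic. Concatenating the groups in that era order and then reversing gives youngest to oldest.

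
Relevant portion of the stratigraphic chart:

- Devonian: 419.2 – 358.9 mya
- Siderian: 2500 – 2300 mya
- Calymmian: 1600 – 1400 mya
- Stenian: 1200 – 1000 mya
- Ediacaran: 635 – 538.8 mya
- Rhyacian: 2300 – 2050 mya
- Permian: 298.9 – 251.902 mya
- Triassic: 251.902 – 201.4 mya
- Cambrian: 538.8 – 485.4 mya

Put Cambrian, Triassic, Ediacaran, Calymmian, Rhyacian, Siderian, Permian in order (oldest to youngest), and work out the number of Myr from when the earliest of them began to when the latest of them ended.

Siderian → Rhyacian → Calymmian → Ediacaran → Cambrian → Permian → Triassic; total span 2298.6 Myr

From the excerpt: Cambrian 538.8–485.4; Triassic 251.902–201.4; Ediacaran 635–538.8; Calymmian 1600–1400; Rhyacian 2300–2050; Siderian 2500–2300; Permian 298.9–251.902 (Ma).
Larger Ma is earlier, so the oldest is Siderian and the youngest is Triassic; oldest to youngest: Siderian, Rhyacian, Calymmian, Ediacaran, Cambrian, Permian, Triassic.
Oldest start 2500 minus youngest end 201.4 gives 2298.6 Myr overall.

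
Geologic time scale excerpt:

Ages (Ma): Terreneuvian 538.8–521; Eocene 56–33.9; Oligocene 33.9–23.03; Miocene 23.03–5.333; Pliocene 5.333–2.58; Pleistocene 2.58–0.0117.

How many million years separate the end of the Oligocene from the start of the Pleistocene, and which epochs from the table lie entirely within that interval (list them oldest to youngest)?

The Oligocene closes at 23.03 Ma and the Pleistocene opens at 2.58 Ma, so the interval is 23.03 − 2.58 = 20.45 Myr.
An epoch fits inside if it starts at or after 23.03 Ma and ends at or before 2.58 Ma; oldest first that gives Miocene, Pliocene.

20.45 million years; Miocene, Pliocene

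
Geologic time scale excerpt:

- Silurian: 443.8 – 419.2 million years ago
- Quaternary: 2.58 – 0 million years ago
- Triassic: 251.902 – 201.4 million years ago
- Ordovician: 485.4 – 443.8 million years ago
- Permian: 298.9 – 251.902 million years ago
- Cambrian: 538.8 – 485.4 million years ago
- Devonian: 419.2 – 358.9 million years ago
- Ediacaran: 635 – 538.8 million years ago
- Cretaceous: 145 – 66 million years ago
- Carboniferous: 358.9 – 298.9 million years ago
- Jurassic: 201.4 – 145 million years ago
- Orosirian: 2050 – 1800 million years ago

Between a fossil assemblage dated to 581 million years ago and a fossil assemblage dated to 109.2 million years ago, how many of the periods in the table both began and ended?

581 Ma sits inside the Ediacaran (635–538.8) and 109.2 Ma inside the Cretaceous (145–66); neither of those is wholly between the two dates.
The listed periods lying completely between them are Cambrian, Ordovician, Silurian, Devonian, Carboniferous, Permian, Triassic, Jurassic — 8 in all.

8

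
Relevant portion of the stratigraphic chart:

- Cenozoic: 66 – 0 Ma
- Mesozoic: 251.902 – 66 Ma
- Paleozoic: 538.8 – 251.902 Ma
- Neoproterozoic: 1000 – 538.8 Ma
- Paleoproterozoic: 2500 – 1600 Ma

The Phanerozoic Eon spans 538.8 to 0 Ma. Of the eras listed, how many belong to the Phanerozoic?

3

Eras inside 538.8–0 Ma: Paleozoic, Mesozoic, Cenozoic — 3 in total.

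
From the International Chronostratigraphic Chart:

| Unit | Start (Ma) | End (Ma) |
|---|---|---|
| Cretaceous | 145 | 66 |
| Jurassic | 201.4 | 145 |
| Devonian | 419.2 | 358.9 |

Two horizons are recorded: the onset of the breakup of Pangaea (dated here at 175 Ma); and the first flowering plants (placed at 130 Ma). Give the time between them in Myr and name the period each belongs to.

45 million years apart; the first in the Jurassic, the second in the Cretaceous

Elapsed time: 175 − 130 = 45 Myr.
175 Ma lies within 201.4–145 Ma: Jurassic.
130 Ma lies within 145–66 Ma: Cretaceous.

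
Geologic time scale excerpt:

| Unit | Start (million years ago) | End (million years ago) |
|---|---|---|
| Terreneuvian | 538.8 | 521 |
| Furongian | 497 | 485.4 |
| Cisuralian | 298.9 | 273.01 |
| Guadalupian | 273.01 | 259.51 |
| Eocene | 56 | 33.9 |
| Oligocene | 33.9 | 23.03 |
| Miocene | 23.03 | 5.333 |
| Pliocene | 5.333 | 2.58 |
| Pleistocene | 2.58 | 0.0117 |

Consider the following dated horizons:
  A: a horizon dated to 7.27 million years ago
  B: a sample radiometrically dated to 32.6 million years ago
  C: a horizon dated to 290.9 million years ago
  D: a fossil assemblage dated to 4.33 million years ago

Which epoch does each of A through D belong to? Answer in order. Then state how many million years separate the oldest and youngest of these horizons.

A — Miocene; B — Oligocene; C — Cisuralian; D — Pliocene; span 286.57 million years

Match each age against the start–end ranges in the excerpt: A = 7.27 Ma → Miocene (23.03–5.333); B = 32.6 Ma → Oligocene (33.9–23.03); C = 290.9 Ma → Cisuralian (298.9–273.01); D = 4.33 Ma → Pliocene (5.333–2.58).
The largest age is 290.9 Ma and the smallest is 4.33 Ma; their difference is 286.57 Myr.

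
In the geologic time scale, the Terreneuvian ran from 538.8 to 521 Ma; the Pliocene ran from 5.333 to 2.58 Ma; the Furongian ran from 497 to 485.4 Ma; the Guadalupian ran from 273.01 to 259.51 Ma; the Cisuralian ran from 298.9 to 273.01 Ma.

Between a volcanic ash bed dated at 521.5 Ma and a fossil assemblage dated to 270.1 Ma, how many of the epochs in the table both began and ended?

2

The older date is 521.5 Ma and the younger is 270.1 Ma.
Epochs with start < 521.5 and end > 270.1 Ma: Furongian (497–485.4), Cisuralian (298.9–273.01).
That is 2 complete epochs.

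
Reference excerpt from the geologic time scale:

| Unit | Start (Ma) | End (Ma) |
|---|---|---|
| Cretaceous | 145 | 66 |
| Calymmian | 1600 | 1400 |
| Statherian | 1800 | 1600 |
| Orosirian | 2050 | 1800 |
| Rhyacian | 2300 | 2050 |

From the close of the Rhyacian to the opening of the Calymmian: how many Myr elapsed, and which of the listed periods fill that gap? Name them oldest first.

450 million years; Orosirian, Statherian

The Rhyacian closes at 2050 Ma and the Calymmian opens at 1600 Ma, so the interval is 2050 − 1600 = 450 Myr.
A period fits inside if it starts at or after 2050 Ma and ends at or before 1600 Ma; oldest first that gives Orosirian, Statherian.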